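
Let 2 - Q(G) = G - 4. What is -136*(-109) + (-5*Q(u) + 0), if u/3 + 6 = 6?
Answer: 14794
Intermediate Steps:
u = 0 (u = -18 + 3*6 = -18 + 18 = 0)
Q(G) = 6 - G (Q(G) = 2 - (G - 4) = 2 - (-4 + G) = 2 + (4 - G) = 6 - G)
-136*(-109) + (-5*Q(u) + 0) = -136*(-109) + (-5*(6 - 1*0) + 0) = 14824 + (-5*(6 + 0) + 0) = 14824 + (-5*6 + 0) = 14824 + (-30 + 0) = 14824 - 30 = 14794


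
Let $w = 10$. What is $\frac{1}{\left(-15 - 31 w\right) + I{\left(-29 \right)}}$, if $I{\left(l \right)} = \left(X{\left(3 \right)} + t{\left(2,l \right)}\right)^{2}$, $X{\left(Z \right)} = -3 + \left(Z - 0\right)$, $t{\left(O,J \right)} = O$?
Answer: $- \frac{1}{321} \approx -0.0031153$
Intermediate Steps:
$X{\left(Z \right)} = -3 + Z$ ($X{\left(Z \right)} = -3 + \left(Z + 0\right) = -3 + Z$)
$I{\left(l \right)} = 4$ ($I{\left(l \right)} = \left(\left(-3 + 3\right) + 2\right)^{2} = \left(0 + 2\right)^{2} = 2^{2} = 4$)
$\frac{1}{\left(-15 - 31 w\right) + I{\left(-29 \right)}} = \frac{1}{\left(-15 - 310\right) + 4} = \frac{1}{-325 + 4} = \frac{1}{-321} = - \frac{1}{321}$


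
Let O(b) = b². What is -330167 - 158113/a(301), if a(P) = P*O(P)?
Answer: -9003951728580/27270901 ≈ -3.3017e+5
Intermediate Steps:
a(P) = P³ (a(P) = P*P² = P³)
-330167 - 158113/a(301) = -330167 - 158113/(301³) = -330167 - 158113/27270901 = -9003951728580/27270901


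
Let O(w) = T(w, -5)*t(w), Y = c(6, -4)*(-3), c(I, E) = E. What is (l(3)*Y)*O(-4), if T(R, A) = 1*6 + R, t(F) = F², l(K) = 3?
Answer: 1152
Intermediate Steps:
T(R, A) = 6 + R
Y = 12 (Y = -4*(-3) = 12)
O(w) = w²*(6 + w) (O(w) = (6 + w)*w² = w²*(6 + w))
(l(3)*Y)*O(-4) = (3*12)*((-4)²*(6 - 4)) = 36*(16*2) = 36*32 = 1152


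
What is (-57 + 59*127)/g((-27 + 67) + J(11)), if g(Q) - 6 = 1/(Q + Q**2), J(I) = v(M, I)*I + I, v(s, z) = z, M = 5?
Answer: 221265616/178537 ≈ 1239.3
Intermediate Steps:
J(I) = I + I**2 (J(I) = I*I + I = I**2 + I = I + I**2)
g(Q) = 6 + 1/(Q + Q**2)
(-57 + 59*127)/g((-27 + 67) + J(11)) = (-57 + 59*127)/(((1 + 6*((-27 + 67) + 11*(1 + 11)) + 6*((-27 + 67) + 11*(1 + 11))**2)/(((-27 + 67) + 11*(1 + 11))*(1 + ((-27 + 67) + 11*(1 + 11)))))) = (-57 + 7493)/(((1 + 6*(40 + 11*12) + 6*(40 + 11*12)**2)/((40 + 11*12)*(1 + (40 + 11*12))))) = 7436/(((1 + 6*(40 + 132) + 6*(40 + 132)**2)/((40 + 132)*(1 + (40 + 132))))) = 7436/(((1 + 6*172 + 6*172**2)/(172*(1 + 172)))) = 7436/(((1/172)*(1 + 1032 + 6*29584)/173)) = 7436/(((1/172)*(1/173)*(1 + 1032 + 177504))) = 7436/(((1/172)*(1/173)*178537)) = 7436/(178537/29756) = 7436*(29756/178537) = 221265616/178537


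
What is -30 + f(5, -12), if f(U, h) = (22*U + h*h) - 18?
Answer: 206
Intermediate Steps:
f(U, h) = -18 + h**2 + 22*U (f(U, h) = (22*U + h**2) - 18 = (h**2 + 22*U) - 18 = -18 + h**2 + 22*U)
-30 + f(5, -12) = -30 + (-18 + (-12)**2 + 22*5) = -30 + (-18 + 144 + 110) = -30 + 236 = 206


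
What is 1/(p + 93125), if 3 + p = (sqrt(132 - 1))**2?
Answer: 1/93253 ≈ 1.0724e-5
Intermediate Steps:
p = 128 (p = -3 + (sqrt(132 - 1))**2 = -3 + (sqrt(131))**2 = -3 + 131 = 128)
1/(p + 93125) = 1/(128 + 93125) = 1/93253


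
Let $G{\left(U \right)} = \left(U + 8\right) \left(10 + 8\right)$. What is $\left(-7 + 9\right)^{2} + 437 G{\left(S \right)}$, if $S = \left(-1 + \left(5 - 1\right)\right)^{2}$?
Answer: $133726$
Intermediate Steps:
$S = 9$ ($S = \left(-1 + 4\right)^{2} = 3^{2} = 9$)
$G{\left(U \right)} = 144 + 18 U$ ($G{\left(U \right)} = \left(8 + U\right) 18 = 144 + 18 U$)
$\left(-7 + 9\right)^{2} + 437 G{\left(S \right)} = \left(-7 + 9\right)^{2} + 437 \left(144 + 18 \cdot 9\right) = 2^{2} + 437 \left(144 + 162\right) = 4 + 437 \cdot 306 = 4 + 133722 = 133726$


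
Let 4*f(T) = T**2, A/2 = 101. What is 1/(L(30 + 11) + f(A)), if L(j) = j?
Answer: 1/10242 ≈ 9.7637e-5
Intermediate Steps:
A = 202 (A = 2*101 = 202)
f(T) = T**2/4
1/(L(30 + 11) + f(A)) = 1/((30 + 11) + (1/4)*202**2) = 1/(41 + (1/4)*40804) = 1/(41 + 10201) = 1/10242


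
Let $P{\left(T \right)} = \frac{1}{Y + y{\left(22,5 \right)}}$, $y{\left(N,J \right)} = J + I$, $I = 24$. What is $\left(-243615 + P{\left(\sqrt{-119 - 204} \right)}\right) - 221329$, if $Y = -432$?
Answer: $- \frac{187372433}{403} \approx -4.6494 \cdot 10^{5}$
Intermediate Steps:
$y{\left(N,J \right)} = 24 + J$ ($y{\left(N,J \right)} = J + 24 = 24 + J$)
$P{\left(T \right)} = - \frac{1}{403}$ ($P{\left(T \right)} = \frac{1}{-432 + \left(24 + 5\right)} = \frac{1}{-432 + 29} = \frac{1}{-403} = - \frac{1}{403}$)
$\left(-243615 + P{\left(\sqrt{-119 - 204} \right)}\right) - 221329 = \left(-243615 - \frac{1}{403}\right) - 221329 = - \frac{98176846}{403} - 221329 = - \frac{187372433}{403}$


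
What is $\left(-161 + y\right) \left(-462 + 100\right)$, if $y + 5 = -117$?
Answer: $102446$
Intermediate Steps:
$y = -122$ ($y = -5 - 117 = -122$)
$\left(-161 + y\right) \left(-462 + 100\right) = \left(-161 - 122\right) \left(-462 + 100\right) = \left(-283\right) \left(-362\right) = 102446$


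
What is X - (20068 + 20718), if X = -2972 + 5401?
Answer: -38357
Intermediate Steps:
X = 2429
X - (20068 + 20718) = 2429 - (20068 + 20718) = 2429 - 1*40786 = 2429 - 40786 = -38357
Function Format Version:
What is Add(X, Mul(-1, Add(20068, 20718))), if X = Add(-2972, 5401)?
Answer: -38357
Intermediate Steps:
X = 2429
Add(X, Mul(-1, Add(20068, 20718))) = Add(2429, Mul(-1, Add(20068, 20718))) = Add(2429, Mul(-1, 40786)) = Add(2429, -40786) = -38357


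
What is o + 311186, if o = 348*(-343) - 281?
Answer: 191541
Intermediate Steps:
o = -119645 (o = -119364 - 281 = -119645)
o + 311186 = -119645 + 311186 = 191541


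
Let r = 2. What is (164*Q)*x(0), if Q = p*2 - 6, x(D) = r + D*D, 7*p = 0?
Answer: -1968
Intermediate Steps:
p = 0 (p = (⅐)*0 = 0)
x(D) = 2 + D² (x(D) = 2 + D*D = 2 + D²)
Q = -6 (Q = 0*2 - 6 = 0 - 6 = -6)
(164*Q)*x(0) = (164*(-6))*(2 + 0²) = -984*(2 + 0) = -984*2 = -1968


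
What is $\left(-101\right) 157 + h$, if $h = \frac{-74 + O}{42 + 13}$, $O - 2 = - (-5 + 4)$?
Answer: $- \frac{872206}{55} \approx -15858.0$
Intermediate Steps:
$O = 3$ ($O = 2 - \left(-5 + 4\right) = 2 - -1 = 2 + 1 = 3$)
$h = - \frac{71}{55}$ ($h = \frac{-74 + 3}{42 + 13} = - \frac{71}{55} \approx -1.2909$)
$\left(-101\right) 157 + h = \left(-101\right) 157 - \frac{71}{55} = -15857 - \frac{71}{55} = - \frac{872206}{55}$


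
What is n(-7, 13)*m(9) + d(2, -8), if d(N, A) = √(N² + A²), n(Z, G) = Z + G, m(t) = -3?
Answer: -18 + 2*√17 ≈ -9.7538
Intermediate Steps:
n(Z, G) = G + Z
d(N, A) = √(A² + N²)
n(-7, 13)*m(9) + d(2, -8) = (13 - 7)*(-3) + √((-8)² + 2²) = 6*(-3) + √(64 + 4) = -18 + √68 = -18 + 2*√17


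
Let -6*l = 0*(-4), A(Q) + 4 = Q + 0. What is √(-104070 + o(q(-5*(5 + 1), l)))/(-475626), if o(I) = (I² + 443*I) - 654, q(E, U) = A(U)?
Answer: -22*I*√55/237813 ≈ -0.00068607*I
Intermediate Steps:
A(Q) = -4 + Q (A(Q) = -4 + (Q + 0) = -4 + Q)
l = 0 (l = -0*(-4) = -⅙*0 = 0)
q(E, U) = -4 + U
o(I) = -654 + I² + 443*I
√(-104070 + o(q(-5*(5 + 1), l)))/(-475626) = √(-104070 + (-654 + (-4 + 0)² + 443*(-4 + 0)))/(-475626) = √(-104070 + (-654 + (-4)² + 443*(-4)))*(-1/475626) = √(-104070 + (-654 + 16 - 1772))*(-1/475626) = √(-104070 - 2410)*(-1/475626) = √(-106480)*(-1/475626) = (44*I*√55)*(-1/475626) = -22*I*√55/237813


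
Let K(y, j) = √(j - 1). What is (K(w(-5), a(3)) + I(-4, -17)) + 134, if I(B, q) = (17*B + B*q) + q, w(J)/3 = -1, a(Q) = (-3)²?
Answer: 117 + 2*√2 ≈ 119.83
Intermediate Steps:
a(Q) = 9
w(J) = -3 (w(J) = 3*(-1) = -3)
K(y, j) = √(-1 + j)
I(B, q) = q + 17*B + B*q
(K(w(-5), a(3)) + I(-4, -17)) + 134 = (√(-1 + 9) + (-17 + 17*(-4) - 4*(-17))) + 134 = (√8 + (-17 - 68 + 68)) + 134 = (2*√2 - 17) + 134 = (-17 + 2*√2) + 134 = 117 + 2*√2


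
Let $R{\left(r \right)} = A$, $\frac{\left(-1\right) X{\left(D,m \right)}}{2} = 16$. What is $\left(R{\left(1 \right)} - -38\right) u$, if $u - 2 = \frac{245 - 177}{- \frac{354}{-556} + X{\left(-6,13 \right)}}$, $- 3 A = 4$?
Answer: $- \frac{161260}{26157} \approx -6.1651$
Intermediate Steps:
$X{\left(D,m \right)} = -32$ ($X{\left(D,m \right)} = \left(-2\right) 16 = -32$)
$A = - \frac{4}{3}$ ($A = \left(- \frac{1}{3}\right) 4 = - \frac{4}{3} \approx -1.3333$)
$R{\left(r \right)} = - \frac{4}{3}$
$u = - \frac{1466}{8719}$ ($u = 2 + \frac{245 - 177}{- \frac{354}{-556} - 32} = 2 + \frac{68}{\left(-354\right) \left(- \frac{1}{556}\right) - 32} = 2 + \frac{68}{\frac{177}{278} - 32} = 2 + \frac{68}{- \frac{8719}{278}} = 2 + 68 \left(- \frac{278}{8719}\right) = 2 - \frac{18904}{8719} = - \frac{1466}{8719} \approx -0.16814$)
$\left(R{\left(1 \right)} - -38\right) u = \left(- \frac{4}{3} - -38\right) \left(- \frac{1466}{8719}\right) = \left(- \frac{4}{3} + 38\right) \left(- \frac{1466}{8719}\right) = \frac{110}{3} \left(- \frac{1466}{8719}\right) = - \frac{161260}{26157}$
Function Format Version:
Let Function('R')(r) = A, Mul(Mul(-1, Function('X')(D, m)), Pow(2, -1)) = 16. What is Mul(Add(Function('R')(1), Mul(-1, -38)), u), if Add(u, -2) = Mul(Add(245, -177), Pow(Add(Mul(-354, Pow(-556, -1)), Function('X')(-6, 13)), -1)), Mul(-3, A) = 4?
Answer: Rational(-161260, 26157) ≈ -6.1651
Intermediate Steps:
Function('X')(D, m) = -32 (Function('X')(D, m) = Mul(-2, 16) = -32)
A = Rational(-4, 3) (A = Mul(Rational(-1, 3), 4) = Rational(-4, 3) ≈ -1.3333)
Function('R')(r) = Rational(-4, 3)
u = Rational(-1466, 8719) (u = Add(2, Mul(Add(245, -177), Pow(Add(Mul(-354, Pow(-556, -1)), -32), -1))) = Add(2, Mul(68, Pow(Add(Mul(-354, Rational(-1, 556)), -32), -1))) = Add(2, Mul(68, Pow(Add(Rational(177, 278), -32), -1))) = Add(2, Mul(68, Pow(Rational(-8719, 278), -1))) = Add(2, Mul(68, Rational(-278, 8719))) = Add(2, Rational(-18904, 8719)) = Rational(-1466, 8719) ≈ -0.16814)
Mul(Add(Function('R')(1), Mul(-1, -38)), u) = Mul(Add(Rational(-4, 3), Mul(-1, -38)), Rational(-1466, 8719)) = Mul(Add(Rational(-4, 3), 38), Rational(-1466, 8719)) = Mul(Rational(110, 3), Rational(-1466, 8719)) = Rational(-161260, 26157)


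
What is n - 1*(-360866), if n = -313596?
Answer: 47270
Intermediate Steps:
n - 1*(-360866) = -313596 - 1*(-360866) = -313596 + 360866 = 47270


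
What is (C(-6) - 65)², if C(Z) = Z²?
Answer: 841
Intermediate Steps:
(C(-6) - 65)² = ((-6)² - 65)² = (36 - 65)² = (-29)² = 841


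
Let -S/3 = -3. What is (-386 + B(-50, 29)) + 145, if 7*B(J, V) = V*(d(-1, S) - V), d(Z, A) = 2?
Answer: -2470/7 ≈ -352.86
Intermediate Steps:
S = 9 (S = -3*(-3) = 9)
B(J, V) = V*(2 - V)/7 (B(J, V) = (V*(2 - V))/7 = V*(2 - V)/7)
(-386 + B(-50, 29)) + 145 = (-386 + (1/7)*29*(2 - 1*29)) + 145 = (-386 + (1/7)*29*(2 - 29)) + 145 = (-386 + (1/7)*29*(-27)) + 145 = (-386 - 783/7) + 145 = -3485/7 + 145 = -2470/7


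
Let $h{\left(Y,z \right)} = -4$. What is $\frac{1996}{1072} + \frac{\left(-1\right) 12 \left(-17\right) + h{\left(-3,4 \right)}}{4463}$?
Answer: $\frac{2280637}{1196084} \approx 1.9068$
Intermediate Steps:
$\frac{1996}{1072} + \frac{\left(-1\right) 12 \left(-17\right) + h{\left(-3,4 \right)}}{4463} = \frac{1996}{1072} + \frac{\left(-1\right) 12 \left(-17\right) - 4}{4463} = 1996 \cdot \frac{1}{1072} + \left(\left(-12\right) \left(-17\right) - 4\right) \frac{1}{4463} = \frac{499}{268} + \left(204 - 4\right) \frac{1}{4463} = \frac{499}{268} + 200 \cdot \frac{1}{4463} = \frac{499}{268} + \frac{200}{4463} = \frac{2280637}{1196084}$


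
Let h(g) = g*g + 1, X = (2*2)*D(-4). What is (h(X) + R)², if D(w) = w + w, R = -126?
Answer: 808201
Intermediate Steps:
D(w) = 2*w
X = -32 (X = (2*2)*(2*(-4)) = 4*(-8) = -32)
h(g) = 1 + g² (h(g) = g² + 1 = 1 + g²)
(h(X) + R)² = ((1 + (-32)²) - 126)² = ((1 + 1024) - 126)² = (1025 - 126)² = 899² = 808201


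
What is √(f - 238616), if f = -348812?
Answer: 2*I*√146857 ≈ 766.44*I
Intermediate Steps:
√(f - 238616) = √(-348812 - 238616) = √(-587428) = 2*I*√146857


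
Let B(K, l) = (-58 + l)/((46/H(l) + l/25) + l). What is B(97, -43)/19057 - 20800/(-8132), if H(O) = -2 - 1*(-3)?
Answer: 166629025/65251168 ≈ 2.5537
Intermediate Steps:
H(O) = 1 (H(O) = -2 + 3 = 1)
B(K, l) = (-58 + l)/(46 + 26*l/25) (B(K, l) = (-58 + l)/((46/1 + l/25) + l) = (-58 + l)/((46*1 + l*(1/25)) + l) = (-58 + l)/((46 + l/25) + l) = (-58 + l)/(46 + 26*l/25))
B(97, -43)/19057 - 20800/(-8132) = (25*(-58 - 43)/(2*(575 + 13*(-43))))/19057 - 20800/(-8132) = ((25/2)*(-101)/(575 - 559))*(1/19057) - 20800*(-1/8132) = ((25/2)*(-101)/16)*(1/19057) + 5200/2033 = ((25/2)*(1/16)*(-101))*(1/19057) + 5200/2033 = -2525/32*1/19057 + 5200/2033 = -2525/609824 + 5200/2033 = 166629025/65251168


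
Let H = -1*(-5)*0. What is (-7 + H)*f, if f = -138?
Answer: 966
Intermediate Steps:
H = 0 (H = 5*0 = 0)
(-7 + H)*f = (-7 + 0)*(-138) = -7*(-138) = 966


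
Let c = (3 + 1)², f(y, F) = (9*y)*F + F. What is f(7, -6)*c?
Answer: -6144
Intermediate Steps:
f(y, F) = F + 9*F*y (f(y, F) = 9*F*y + F = F + 9*F*y)
c = 16 (c = 4² = 16)
f(7, -6)*c = -6*(1 + 9*7)*16 = -6*(1 + 63)*16 = -6*64*16 = -384*16 = -6144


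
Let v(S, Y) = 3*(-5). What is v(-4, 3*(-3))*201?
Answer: -3015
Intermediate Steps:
v(S, Y) = -15
v(-4, 3*(-3))*201 = -15*201 = -3015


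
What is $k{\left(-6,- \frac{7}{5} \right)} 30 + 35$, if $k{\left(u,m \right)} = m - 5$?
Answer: $-157$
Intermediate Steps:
$k{\left(u,m \right)} = -5 + m$
$k{\left(-6,- \frac{7}{5} \right)} 30 + 35 = \left(-5 - \frac{7}{5}\right) 30 + 35 = \left(- \frac{32}{5}\right) 30 + 35 = -192 + 35 = -157$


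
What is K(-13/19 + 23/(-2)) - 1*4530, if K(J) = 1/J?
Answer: -2097428/463 ≈ -4530.1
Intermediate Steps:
K(-13/19 + 23/(-2)) - 1*4530 = 1/(-13/19 + 23/(-2)) - 1*4530 = 1/(-13*1/19 + 23*(-½)) - 4530 = 1/(-13/19 - 23/2) - 4530 = 1/(-463/38) - 4530 = -38/463 - 4530 = -2097428/463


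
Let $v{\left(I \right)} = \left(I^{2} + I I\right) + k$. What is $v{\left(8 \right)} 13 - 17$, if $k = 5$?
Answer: $1712$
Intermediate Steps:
$v{\left(I \right)} = 5 + 2 I^{2}$ ($v{\left(I \right)} = \left(I^{2} + I I\right) + 5 = \left(I^{2} + I^{2}\right) + 5 = 2 I^{2} + 5 = 5 + 2 I^{2}$)
$v{\left(8 \right)} 13 - 17 = \left(5 + 2 \cdot 8^{2}\right) 13 - 17 = \left(5 + 2 \cdot 64\right) 13 - 17 = \left(5 + 128\right) 13 - 17 = 133 \cdot 13 - 17 = 1729 - 17 = 1712$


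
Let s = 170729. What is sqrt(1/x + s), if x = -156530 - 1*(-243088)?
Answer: sqrt(1279150729454914)/86558 ≈ 413.19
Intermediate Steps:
x = 86558 (x = -156530 + 243088 = 86558)
sqrt(1/x + s) = sqrt(1/86558 + 170729) = sqrt(14777960783/86558) = sqrt(1279150729454914)/86558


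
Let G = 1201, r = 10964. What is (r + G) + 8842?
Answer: 21007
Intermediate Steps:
(r + G) + 8842 = (10964 + 1201) + 8842 = 12165 + 8842 = 21007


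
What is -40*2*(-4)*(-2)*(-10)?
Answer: 6400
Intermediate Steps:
-40*2*(-4)*(-2)*(-10) = -(-320)*(-2)*(-10) = -40*16*(-10) = -640*(-10) = 6400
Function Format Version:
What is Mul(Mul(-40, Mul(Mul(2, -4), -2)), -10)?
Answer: 6400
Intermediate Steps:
Mul(Mul(-40, Mul(Mul(2, -4), -2)), -10) = Mul(Mul(-40, Mul(-8, -2)), -10) = Mul(Mul(-40, 16), -10) = Mul(-640, -10) = 6400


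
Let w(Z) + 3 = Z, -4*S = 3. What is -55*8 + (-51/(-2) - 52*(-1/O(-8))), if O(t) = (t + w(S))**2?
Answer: -1829597/4418 ≈ -414.12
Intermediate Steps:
S = -3/4 (S = -1/4*3 = -3/4 ≈ -0.75000)
w(Z) = -3 + Z
O(t) = (-15/4 + t)**2 (O(t) = (t + (-3 - 3/4))**2 = (t - 15/4)**2 = (-15/4 + t)**2)
-55*8 + (-51/(-2) - 52*(-1/O(-8))) = -55*8 + (-51/(-2) - 52*(-16/(-15 + 4*(-8))**2)) = -440 + (-51*(-1/2) - 52*(-16/(-15 - 32)**2)) = -440 + (51/2 - 52/((-(-47)**2/16))) = -440 + (51/2 - 52/((-2209/16))) = -440 + (51/2 - 52/((-1*2209/16))) = -440 + (51/2 - 52/(-2209/16)) = -440 + (51/2 - 52*(-16/2209)) = -440 + (51/2 + 832/2209) = -440 + 114323/4418 = -1829597/4418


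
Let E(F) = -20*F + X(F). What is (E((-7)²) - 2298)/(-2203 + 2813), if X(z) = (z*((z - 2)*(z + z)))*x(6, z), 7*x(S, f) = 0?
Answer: -1639/305 ≈ -5.3738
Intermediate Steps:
x(S, f) = 0 (x(S, f) = (⅐)*0 = 0)
X(z) = 0 (X(z) = (z*((z - 2)*(z + z)))*0 = (z*((-2 + z)*(2*z)))*0 = (z*(2*z*(-2 + z)))*0 = (2*z²*(-2 + z))*0 = 0)
E(F) = -20*F (E(F) = -20*F + 0 = -20*F)
(E((-7)²) - 2298)/(-2203 + 2813) = (-20*(-7)² - 2298)/(-2203 + 2813) = (-20*49 - 2298)/610 = (-980 - 2298)*(1/610) = -3278*1/610 = -1639/305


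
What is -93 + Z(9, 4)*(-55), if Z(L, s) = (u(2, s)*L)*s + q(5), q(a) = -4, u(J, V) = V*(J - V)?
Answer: 15967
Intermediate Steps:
Z(L, s) = -4 + L*s**2*(2 - s) (Z(L, s) = ((s*(2 - s))*L)*s - 4 = (L*s*(2 - s))*s - 4 = L*s**2*(2 - s) - 4 = -4 + L*s**2*(2 - s))
-93 + Z(9, 4)*(-55) = -93 + (-4 - 1*9*4**2*(-2 + 4))*(-55) = -93 + (-4 - 1*9*16*2)*(-55) = -93 + (-4 - 288)*(-55) = -93 - 292*(-55) = -93 + 16060 = 15967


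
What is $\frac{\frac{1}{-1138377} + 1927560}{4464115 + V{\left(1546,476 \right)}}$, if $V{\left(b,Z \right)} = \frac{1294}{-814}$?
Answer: $\frac{893076017838433}{2068310520901566} \approx 0.43179$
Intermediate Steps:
$V{\left(b,Z \right)} = - \frac{647}{407}$ ($V{\left(b,Z \right)} = 1294 \left(- \frac{1}{814}\right) = - \frac{647}{407}$)
$\frac{\frac{1}{-1138377} + 1927560}{4464115 + V{\left(1546,476 \right)}} = \frac{\frac{1}{-1138377} + 1927560}{4464115 - \frac{647}{407}} = \frac{- \frac{1}{1138377} + 1927560}{\frac{1816894158}{407}} = \frac{2194289970119}{1138377} \cdot \frac{407}{1816894158} = \frac{893076017838433}{2068310520901566}$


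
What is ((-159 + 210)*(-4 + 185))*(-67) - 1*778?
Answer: -619255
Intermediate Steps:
((-159 + 210)*(-4 + 185))*(-67) - 1*778 = (51*181)*(-67) - 778 = 9231*(-67) - 778 = -618477 - 778 = -619255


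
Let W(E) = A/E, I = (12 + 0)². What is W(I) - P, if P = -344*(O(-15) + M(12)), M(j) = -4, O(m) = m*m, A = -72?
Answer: 152047/2 ≈ 76024.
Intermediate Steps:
O(m) = m²
I = 144 (I = 12² = 144)
P = -76024 (P = -344*((-15)² - 4) = -344*(225 - 4) = -344*221 = -76024)
W(E) = -72/E
W(I) - P = -72/144 - 1*(-76024) = -72*1/144 + 76024 = -½ + 76024 = 152047/2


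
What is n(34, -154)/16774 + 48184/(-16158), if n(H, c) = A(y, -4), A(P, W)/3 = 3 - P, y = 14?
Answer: -404385815/135517146 ≈ -2.9840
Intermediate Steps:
A(P, W) = 9 - 3*P (A(P, W) = 3*(3 - P) = 9 - 3*P)
n(H, c) = -33 (n(H, c) = 9 - 3*14 = 9 - 42 = -33)
n(34, -154)/16774 + 48184/(-16158) = -33/16774 + 48184/(-16158) = -33*1/16774 + 48184*(-1/16158) = -33/16774 - 24092/8079 = -404385815/135517146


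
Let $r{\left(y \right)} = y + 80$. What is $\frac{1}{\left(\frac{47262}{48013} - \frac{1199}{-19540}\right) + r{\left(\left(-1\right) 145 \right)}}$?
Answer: $- \frac{938174020}{60000244233} \approx -0.015636$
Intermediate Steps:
$r{\left(y \right)} = 80 + y$
$\frac{1}{\left(\frac{47262}{48013} - \frac{1199}{-19540}\right) + r{\left(\left(-1\right) 145 \right)}} = \frac{1}{\left(\frac{47262}{48013} - \frac{1199}{-19540}\right) + \left(80 - 145\right)} = \frac{1}{\left(47262 \cdot \frac{1}{48013} - - \frac{1199}{19540}\right) + \left(80 - 145\right)} = \frac{1}{\left(\frac{47262}{48013} + \frac{1199}{19540}\right) - 65} = \frac{1}{\frac{981067067}{938174020} - 65} = \frac{1}{- \frac{60000244233}{938174020}} = - \frac{938174020}{60000244233}$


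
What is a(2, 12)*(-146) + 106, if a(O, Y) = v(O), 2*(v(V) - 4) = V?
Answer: -624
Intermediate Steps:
v(V) = 4 + V/2
a(O, Y) = 4 + O/2
a(2, 12)*(-146) + 106 = (4 + (1/2)*2)*(-146) + 106 = (4 + 1)*(-146) + 106 = 5*(-146) + 106 = -730 + 106 = -624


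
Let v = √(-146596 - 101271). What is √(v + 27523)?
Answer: √(27523 + I*√247867) ≈ 165.91 + 1.5*I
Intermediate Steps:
v = I*√247867 (v = √(-247867) = I*√247867 ≈ 497.86*I)
√(v + 27523) = √(I*√247867 + 27523) = √(27523 + I*√247867)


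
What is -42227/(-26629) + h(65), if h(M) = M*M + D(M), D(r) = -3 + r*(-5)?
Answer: 103815440/26629 ≈ 3898.6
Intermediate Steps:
D(r) = -3 - 5*r
h(M) = -3 + M² - 5*M (h(M) = M*M + (-3 - 5*M) = M² + (-3 - 5*M) = -3 + M² - 5*M)
-42227/(-26629) + h(65) = -42227/(-26629) + (-3 + 65² - 5*65) = -42227*(-1/26629) + (-3 + 4225 - 325) = 42227/26629 + 3897 = 103815440/26629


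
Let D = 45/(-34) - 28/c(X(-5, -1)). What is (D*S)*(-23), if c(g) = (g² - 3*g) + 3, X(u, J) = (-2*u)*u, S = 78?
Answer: 15420327/6443 ≈ 2393.3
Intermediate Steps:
X(u, J) = -2*u²
c(g) = 3 + g² - 3*g
D = -17191/12886 (D = 45/(-34) - 28/(3 + (-2*(-5)²)² - (-6)*(-5)²) = 45*(-1/34) - 28/(3 + (-2*25)² - (-6)*25) = -45/34 - 28/(3 + (-50)² - 3*(-50)) = -45/34 - 28/(3 + 2500 + 150) = -45/34 - 28/2653 = -45/34 - 28*1/2653 = -45/34 - 4/379 = -17191/12886 ≈ -1.3341)
(D*S)*(-23) = -17191/12886*78*(-23) = -670449/6443*(-23) = 15420327/6443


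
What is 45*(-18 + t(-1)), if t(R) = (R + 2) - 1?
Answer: -810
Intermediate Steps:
t(R) = 1 + R (t(R) = (2 + R) - 1 = 1 + R)
45*(-18 + t(-1)) = 45*(-18 + (1 - 1)) = 45*(-18 + 0) = 45*(-18) = -810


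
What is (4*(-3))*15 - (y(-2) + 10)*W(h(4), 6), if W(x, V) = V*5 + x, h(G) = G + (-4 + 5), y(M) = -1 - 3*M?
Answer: -705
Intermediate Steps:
h(G) = 1 + G (h(G) = G + 1 = 1 + G)
W(x, V) = x + 5*V (W(x, V) = 5*V + x = x + 5*V)
(4*(-3))*15 - (y(-2) + 10)*W(h(4), 6) = (4*(-3))*15 - ((-1 - 3*(-2)) + 10)*((1 + 4) + 5*6) = -12*15 - ((-1 + 6) + 10)*(5 + 30) = -180 - (5 + 10)*35 = -180 - 15*35 = -180 - 1*525 = -180 - 525 = -705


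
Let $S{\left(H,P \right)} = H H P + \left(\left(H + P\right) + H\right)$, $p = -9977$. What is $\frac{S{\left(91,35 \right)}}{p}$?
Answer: $- \frac{290052}{9977} \approx -29.072$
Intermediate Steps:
$S{\left(H,P \right)} = P + 2 H + P H^{2}$ ($S{\left(H,P \right)} = H^{2} P + \left(P + 2 H\right) = P H^{2} + \left(P + 2 H\right) = P + 2 H + P H^{2}$)
$\frac{S{\left(91,35 \right)}}{p} = \frac{35 + 2 \cdot 91 + 35 \cdot 91^{2}}{-9977} = \left(35 + 182 + 35 \cdot 8281\right) \left(- \frac{1}{9977}\right) = \left(35 + 182 + 289835\right) \left(- \frac{1}{9977}\right) = 290052 \left(- \frac{1}{9977}\right) = - \frac{290052}{9977}$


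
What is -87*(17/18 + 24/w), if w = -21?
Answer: 725/42 ≈ 17.262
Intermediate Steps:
-87*(17/18 + 24/w) = -87*(17/18 + 24/(-21)) = -87*(17*(1/18) + 24*(-1/21)) = -87*(17/18 - 8/7) = -87*(-25/126) = 725/42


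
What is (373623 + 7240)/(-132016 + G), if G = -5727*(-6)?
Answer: -380863/97654 ≈ -3.9001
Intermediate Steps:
G = 34362
(373623 + 7240)/(-132016 + G) = (373623 + 7240)/(-132016 + 34362) = 380863/(-97654) = 380863*(-1/97654) = -380863/97654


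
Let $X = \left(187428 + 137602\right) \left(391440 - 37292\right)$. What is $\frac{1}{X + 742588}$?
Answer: $\frac{1}{115109467028} \approx 8.6874 \cdot 10^{-12}$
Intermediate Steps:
$X = 115108724440$ ($X = 325030 \cdot 354148 = 115108724440$)
$\frac{1}{X + 742588} = \frac{1}{115108724440 + 742588} = \frac{1}{115109467028}$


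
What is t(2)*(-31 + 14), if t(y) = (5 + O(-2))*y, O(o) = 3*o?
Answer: 34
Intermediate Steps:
t(y) = -y (t(y) = (5 + 3*(-2))*y = (5 - 6)*y = -y)
t(2)*(-31 + 14) = (-1*2)*(-31 + 14) = -2*(-17) = 34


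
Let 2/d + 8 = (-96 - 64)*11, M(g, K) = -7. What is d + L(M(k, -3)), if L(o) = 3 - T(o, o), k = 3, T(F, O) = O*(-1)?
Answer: -3537/884 ≈ -4.0011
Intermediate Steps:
T(F, O) = -O
d = -1/884 (d = 2/(-8 + (-96 - 64)*11) = 2/(-8 - 160*11) = 2/(-8 - 1760) = 2/(-1768) = 2*(-1/1768) = -1/884 ≈ -0.0011312)
L(o) = 3 + o (L(o) = 3 - (-1)*o = 3 + o)
d + L(M(k, -3)) = -1/884 + (3 - 7) = -1/884 - 4 = -3537/884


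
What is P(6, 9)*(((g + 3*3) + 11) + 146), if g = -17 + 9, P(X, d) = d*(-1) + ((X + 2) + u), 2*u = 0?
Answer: -158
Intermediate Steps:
u = 0 (u = (½)*0 = 0)
P(X, d) = 2 + X - d (P(X, d) = d*(-1) + ((X + 2) + 0) = -d + ((2 + X) + 0) = -d + (2 + X) = 2 + X - d)
g = -8
P(6, 9)*(((g + 3*3) + 11) + 146) = (2 + 6 - 1*9)*(((-8 + 3*3) + 11) + 146) = (2 + 6 - 9)*(((-8 + 9) + 11) + 146) = -((1 + 11) + 146) = -(12 + 146) = -1*158 = -158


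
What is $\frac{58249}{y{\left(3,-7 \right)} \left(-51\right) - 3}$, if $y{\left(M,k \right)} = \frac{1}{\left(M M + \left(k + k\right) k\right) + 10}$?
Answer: $- \frac{2271711}{134} \approx -16953.0$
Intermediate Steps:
$y{\left(M,k \right)} = \frac{1}{10 + M^{2} + 2 k^{2}}$ ($y{\left(M,k \right)} = \frac{1}{\left(M^{2} + 2 k k\right) + 10} = \frac{1}{\left(M^{2} + 2 k^{2}\right) + 10} = \frac{1}{10 + M^{2} + 2 k^{2}}$)
$\frac{58249}{y{\left(3,-7 \right)} \left(-51\right) - 3} = \frac{58249}{\frac{1}{10 + 3^{2} + 2 \left(-7\right)^{2}} \left(-51\right) - 3} = \frac{58249}{\frac{1}{10 + 9 + 2 \cdot 49} \left(-51\right) - 3} = \frac{58249}{\frac{1}{10 + 9 + 98} \left(-51\right) - 3} = \frac{58249}{\frac{1}{117} \left(-51\right) - 3} = \frac{58249}{- \frac{17}{39} - 3} = \frac{58249}{- \frac{134}{39}} = 58249 \left(- \frac{39}{134}\right) = - \frac{2271711}{134}$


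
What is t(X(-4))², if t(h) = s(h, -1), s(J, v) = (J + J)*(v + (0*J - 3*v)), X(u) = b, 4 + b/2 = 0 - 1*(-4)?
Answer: 0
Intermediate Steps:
b = 0 (b = -8 + 2*(0 - 1*(-4)) = -8 + 2*(0 + 4) = -8 + 2*4 = -8 + 8 = 0)
X(u) = 0
s(J, v) = -4*J*v (s(J, v) = (2*J)*(v + (0 - 3*v)) = (2*J)*(v - 3*v) = (2*J)*(-2*v) = -4*J*v)
t(h) = 4*h (t(h) = -4*h*(-1) = 4*h)
t(X(-4))² = (4*0)² = 0² = 0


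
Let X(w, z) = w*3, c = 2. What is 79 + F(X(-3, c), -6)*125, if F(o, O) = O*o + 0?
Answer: 6829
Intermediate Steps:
X(w, z) = 3*w
F(o, O) = O*o
79 + F(X(-3, c), -6)*125 = 79 - 18*(-3)*125 = 79 - 6*(-9)*125 = 79 + 54*125 = 79 + 6750 = 6829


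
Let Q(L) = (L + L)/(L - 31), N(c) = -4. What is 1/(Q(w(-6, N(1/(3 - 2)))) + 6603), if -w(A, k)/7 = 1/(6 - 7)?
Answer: 12/79229 ≈ 0.00015146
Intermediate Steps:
w(A, k) = 7 (w(A, k) = -7/(6 - 7) = -7/(-1) = -7*(-1) = 7)
Q(L) = 2*L/(-31 + L) (Q(L) = (2*L)/(-31 + L) = 2*L/(-31 + L))
1/(Q(w(-6, N(1/(3 - 2)))) + 6603) = 1/(2*7/(-31 + 7) + 6603) = 1/(2*7/(-24) + 6603) = 1/(2*7*(-1/24) + 6603) = 1/(-7/12 + 6603) = 1/(79229/12) = 12/79229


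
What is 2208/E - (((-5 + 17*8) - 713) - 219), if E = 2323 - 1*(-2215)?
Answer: 1818573/2269 ≈ 801.49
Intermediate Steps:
E = 4538 (E = 2323 + 2215 = 4538)
2208/E - (((-5 + 17*8) - 713) - 219) = 2208/4538 - (((-5 + 17*8) - 713) - 219) = 2208*(1/4538) - (((-5 + 136) - 713) - 219) = 1104/2269 - ((131 - 713) - 219) = 1104/2269 - (-582 - 219) = 1104/2269 - 1*(-801) = 1104/2269 + 801 = 1818573/2269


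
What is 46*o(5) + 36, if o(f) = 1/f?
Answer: 226/5 ≈ 45.200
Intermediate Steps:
46*o(5) + 36 = 46/5 + 36 = 226/5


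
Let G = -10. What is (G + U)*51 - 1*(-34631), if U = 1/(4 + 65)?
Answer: 784800/23 ≈ 34122.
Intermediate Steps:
U = 1/69 ≈ 0.014493
(G + U)*51 - 1*(-34631) = (-10 + 1/69)*51 - 1*(-34631) = -689/69*51 + 34631 = -11713/23 + 34631 = 784800/23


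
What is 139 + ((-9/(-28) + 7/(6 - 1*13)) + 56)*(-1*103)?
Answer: -155655/28 ≈ -5559.1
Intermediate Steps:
139 + ((-9/(-28) + 7/(6 - 1*13)) + 56)*(-1*103) = 139 + ((-9*(-1/28) + 7/(6 - 13)) + 56)*(-103) = 139 + ((9/28 + 7/(-7)) + 56)*(-103) = 139 + ((9/28 + 7*(-⅐)) + 56)*(-103) = 139 + ((9/28 - 1) + 56)*(-103) = 139 + (-19/28 + 56)*(-103) = 139 + (1549/28)*(-103) = 139 - 159547/28 = -155655/28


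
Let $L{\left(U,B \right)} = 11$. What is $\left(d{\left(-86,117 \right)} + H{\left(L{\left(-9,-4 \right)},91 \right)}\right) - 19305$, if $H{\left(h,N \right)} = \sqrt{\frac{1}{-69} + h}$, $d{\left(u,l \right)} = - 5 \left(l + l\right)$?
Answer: $-20475 + \frac{\sqrt{52302}}{69} \approx -20472.0$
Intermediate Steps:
$d{\left(u,l \right)} = - 10 l$ ($d{\left(u,l \right)} = - 5 \cdot 2 l = - 10 l$)
$H{\left(h,N \right)} = \sqrt{- \frac{1}{69} + h}$
$\left(d{\left(-86,117 \right)} + H{\left(L{\left(-9,-4 \right)},91 \right)}\right) - 19305 = \left(\left(-10\right) 117 + \frac{\sqrt{-69 + 4761 \cdot 11}}{69}\right) - 19305 = \left(-1170 + \frac{\sqrt{-69 + 52371}}{69}\right) - 19305 = \left(-1170 + \frac{\sqrt{52302}}{69}\right) - 19305 = -20475 + \frac{\sqrt{52302}}{69}$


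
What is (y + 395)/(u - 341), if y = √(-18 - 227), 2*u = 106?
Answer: -395/288 - 7*I*√5/288 ≈ -1.3715 - 0.054349*I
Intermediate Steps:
u = 53 (u = (½)*106 = 53)
y = 7*I*√5 (y = √(-245) = 7*I*√5 ≈ 15.652*I)
(y + 395)/(u - 341) = (7*I*√5 + 395)/(53 - 341) = (395 + 7*I*√5)/(-288) = (395 + 7*I*√5)*(-1/288) = -395/288 - 7*I*√5/288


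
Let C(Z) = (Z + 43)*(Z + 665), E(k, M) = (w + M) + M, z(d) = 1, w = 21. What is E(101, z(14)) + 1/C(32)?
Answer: 1202326/52275 ≈ 23.000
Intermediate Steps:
E(k, M) = 21 + 2*M (E(k, M) = (21 + M) + M = 21 + 2*M)
C(Z) = (43 + Z)*(665 + Z)
E(101, z(14)) + 1/C(32) = (21 + 2*1) + 1/(28595 + 32² + 708*32) = (21 + 2) + 1/(28595 + 1024 + 22656) = 23 + 1/52275 = 1202326/52275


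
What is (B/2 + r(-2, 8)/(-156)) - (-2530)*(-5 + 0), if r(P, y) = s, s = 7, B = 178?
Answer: -1959523/156 ≈ -12561.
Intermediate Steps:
r(P, y) = 7
(B/2 + r(-2, 8)/(-156)) - (-2530)*(-5 + 0) = (178/2 + 7/(-156)) - (-2530)*(-5 + 0) = (178*(½) + 7*(-1/156)) - (-2530)*(-5) = (89 - 7/156) - 253*50 = 13877/156 - 12650 = -1959523/156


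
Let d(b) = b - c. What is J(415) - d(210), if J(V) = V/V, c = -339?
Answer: -548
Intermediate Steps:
J(V) = 1
d(b) = 339 + b (d(b) = b - 1*(-339) = b + 339 = 339 + b)
J(415) - d(210) = 1 - (339 + 210) = 1 - 1*549 = 1 - 549 = -548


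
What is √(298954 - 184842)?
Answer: 8*√1783 ≈ 337.80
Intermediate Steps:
√(298954 - 184842) = √114112 = 8*√1783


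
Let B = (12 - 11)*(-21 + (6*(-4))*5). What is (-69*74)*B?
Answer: 719946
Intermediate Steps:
B = -141 (B = 1*(-21 - 24*5) = 1*(-21 - 120) = 1*(-141) = -141)
(-69*74)*B = -69*74*(-141) = -5106*(-141) = 719946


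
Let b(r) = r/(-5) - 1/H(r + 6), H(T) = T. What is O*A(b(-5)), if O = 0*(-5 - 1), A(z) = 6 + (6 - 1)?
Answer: 0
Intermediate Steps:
b(r) = -1/(6 + r) - r/5 (b(r) = r/(-5) - 1/(r + 6) = r*(-1/5) - 1/(6 + r) = -r/5 - 1/(6 + r) = -1/(6 + r) - r/5)
A(z) = 11 (A(z) = 6 + 5 = 11)
O = 0 (O = 0*(-6) = 0)
O*A(b(-5)) = 0*11 = 0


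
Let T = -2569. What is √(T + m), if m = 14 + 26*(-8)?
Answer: 3*I*√307 ≈ 52.564*I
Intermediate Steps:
m = -194 (m = 14 - 208 = -194)
√(T + m) = √(-2569 - 194) = √(-2763) = 3*I*√307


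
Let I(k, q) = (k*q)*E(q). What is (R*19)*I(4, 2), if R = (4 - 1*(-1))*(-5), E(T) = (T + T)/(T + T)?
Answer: -3800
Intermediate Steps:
E(T) = 1 (E(T) = (2*T)/((2*T)) = (2*T)*(1/(2*T)) = 1)
I(k, q) = k*q (I(k, q) = (k*q)*1 = k*q)
R = -25 (R = (4 + 1)*(-5) = 5*(-5) = -25)
(R*19)*I(4, 2) = (-25*19)*(4*2) = -475*8 = -3800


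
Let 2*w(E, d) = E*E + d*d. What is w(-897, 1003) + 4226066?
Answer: 5131375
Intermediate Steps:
w(E, d) = E**2/2 + d**2/2 (w(E, d) = (E*E + d*d)/2 = (E**2 + d**2)/2 = E**2/2 + d**2/2)
w(-897, 1003) + 4226066 = ((1/2)*(-897)**2 + (1/2)*1003**2) + 4226066 = ((1/2)*804609 + (1/2)*1006009) + 4226066 = (804609/2 + 1006009/2) + 4226066 = 905309 + 4226066 = 5131375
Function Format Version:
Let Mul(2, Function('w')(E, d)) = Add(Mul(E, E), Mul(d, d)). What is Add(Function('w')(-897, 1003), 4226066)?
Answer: 5131375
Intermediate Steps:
Function('w')(E, d) = Add(Mul(Rational(1, 2), Pow(E, 2)), Mul(Rational(1, 2), Pow(d, 2))) (Function('w')(E, d) = Mul(Rational(1, 2), Add(Mul(E, E), Mul(d, d))) = Mul(Rational(1, 2), Add(Pow(E, 2), Pow(d, 2))) = Add(Mul(Rational(1, 2), Pow(E, 2)), Mul(Rational(1, 2), Pow(d, 2))))
Add(Function('w')(-897, 1003), 4226066) = Add(Add(Mul(Rational(1, 2), Pow(-897, 2)), Mul(Rational(1, 2), Pow(1003, 2))), 4226066) = Add(Add(Mul(Rational(1, 2), 804609), Mul(Rational(1, 2), 1006009)), 4226066) = Add(Add(Rational(804609, 2), Rational(1006009, 2)), 4226066) = Add(905309, 4226066) = 5131375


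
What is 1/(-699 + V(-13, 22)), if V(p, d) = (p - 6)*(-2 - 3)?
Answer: -1/604 ≈ -0.0016556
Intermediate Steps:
V(p, d) = 30 - 5*p (V(p, d) = (-6 + p)*(-5) = 30 - 5*p)
1/(-699 + V(-13, 22)) = 1/(-699 + (30 - 5*(-13))) = 1/(-699 + (30 + 65)) = 1/(-699 + 95) = 1/(-604) = -1/604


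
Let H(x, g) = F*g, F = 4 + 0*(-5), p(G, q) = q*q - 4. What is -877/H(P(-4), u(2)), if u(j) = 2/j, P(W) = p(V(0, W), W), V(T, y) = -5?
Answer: -877/4 ≈ -219.25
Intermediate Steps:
p(G, q) = -4 + q**2 (p(G, q) = q**2 - 4 = -4 + q**2)
F = 4 (F = 4 + 0 = 4)
P(W) = -4 + W**2
H(x, g) = 4*g
-877/H(P(-4), u(2)) = -877/(4*(2/2)) = -877/(4*(2*(1/2))) = -877/(4*1) = -877/4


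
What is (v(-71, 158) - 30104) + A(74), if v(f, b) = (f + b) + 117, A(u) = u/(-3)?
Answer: -89774/3 ≈ -29925.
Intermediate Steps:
A(u) = -u/3 (A(u) = u*(-⅓) = -u/3)
v(f, b) = 117 + b + f (v(f, b) = (b + f) + 117 = 117 + b + f)
(v(-71, 158) - 30104) + A(74) = ((117 + 158 - 71) - 30104) - ⅓*74 = (204 - 30104) - 74/3 = -29900 - 74/3 = -89774/3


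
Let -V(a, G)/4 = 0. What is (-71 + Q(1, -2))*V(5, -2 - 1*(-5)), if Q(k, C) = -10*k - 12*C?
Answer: 0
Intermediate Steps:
V(a, G) = 0 (V(a, G) = -4*0 = 0)
Q(k, C) = -12*C - 10*k
(-71 + Q(1, -2))*V(5, -2 - 1*(-5)) = (-71 + (-12*(-2) - 10*1))*0 = (-71 + (24 - 10))*0 = (-71 + 14)*0 = -57*0 = 0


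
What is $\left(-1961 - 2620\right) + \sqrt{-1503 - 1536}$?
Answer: $-4581 + i \sqrt{3039} \approx -4581.0 + 55.127 i$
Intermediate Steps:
$\left(-1961 - 2620\right) + \sqrt{-1503 - 1536} = -4581 + \sqrt{-3039} = -4581 + i \sqrt{3039}$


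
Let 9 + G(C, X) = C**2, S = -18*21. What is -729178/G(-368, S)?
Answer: -729178/135415 ≈ -5.3848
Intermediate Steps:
S = -378
G(C, X) = -9 + C**2
-729178/G(-368, S) = -729178/(-9 + (-368)**2) = -729178/(-9 + 135424) = -729178/135415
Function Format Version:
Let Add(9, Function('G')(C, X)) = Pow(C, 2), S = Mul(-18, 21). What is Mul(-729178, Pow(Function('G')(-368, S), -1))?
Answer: Rational(-729178, 135415) ≈ -5.3848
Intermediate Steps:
S = -378
Function('G')(C, X) = Add(-9, Pow(C, 2))
Mul(-729178, Pow(Function('G')(-368, S), -1)) = Mul(-729178, Pow(Add(-9, Pow(-368, 2)), -1)) = Mul(-729178, Pow(Add(-9, 135424), -1)) = Mul(-729178, Pow(135415, -1)) = Mul(-729178, Rational(1, 135415)) = Rational(-729178, 135415)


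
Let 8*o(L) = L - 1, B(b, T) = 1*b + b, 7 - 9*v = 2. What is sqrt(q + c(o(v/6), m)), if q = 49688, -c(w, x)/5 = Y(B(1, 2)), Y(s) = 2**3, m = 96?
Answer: 4*sqrt(3103) ≈ 222.82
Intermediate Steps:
v = 5/9 (v = 7/9 - 1/9*2 = 7/9 - 2/9 = 5/9 ≈ 0.55556)
B(b, T) = 2*b (B(b, T) = b + b = 2*b)
o(L) = -1/8 + L/8 (o(L) = (L - 1)/8 = (-1 + L)/8 = -1/8 + L/8)
Y(s) = 8
c(w, x) = -40 (c(w, x) = -5*8 = -40)
sqrt(q + c(o(v/6), m)) = sqrt(49688 - 40) = sqrt(49648) = 4*sqrt(3103)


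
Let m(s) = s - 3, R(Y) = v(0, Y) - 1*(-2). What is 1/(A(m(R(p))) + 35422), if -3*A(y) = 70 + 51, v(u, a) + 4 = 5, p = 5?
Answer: 3/106145 ≈ 2.8263e-5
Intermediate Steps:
v(u, a) = 1 (v(u, a) = -4 + 5 = 1)
R(Y) = 3 (R(Y) = 1 - 1*(-2) = 1 + 2 = 3)
m(s) = -3 + s
A(y) = -121/3 (A(y) = -(70 + 51)/3 = -⅓*121 = -121/3)
1/(A(m(R(p))) + 35422) = 1/(-121/3 + 35422) = 1/(106145/3) = 3/106145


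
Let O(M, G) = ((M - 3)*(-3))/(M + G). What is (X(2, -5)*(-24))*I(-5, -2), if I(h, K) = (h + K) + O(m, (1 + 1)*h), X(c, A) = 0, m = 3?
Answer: 0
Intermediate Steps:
O(M, G) = (9 - 3*M)/(G + M) (O(M, G) = ((-3 + M)*(-3))/(G + M) = (9 - 3*M)/(G + M))
I(h, K) = K + h (I(h, K) = (h + K) + 3*(3 - 1*3)/((1 + 1)*h + 3) = (K + h) + 3*(3 - 3)/(2*h + 3) = (K + h) + 3*0/(3 + 2*h) = (K + h) + 0 = K + h)
(X(2, -5)*(-24))*I(-5, -2) = (0*(-24))*(-2 - 5) = 0*(-7) = 0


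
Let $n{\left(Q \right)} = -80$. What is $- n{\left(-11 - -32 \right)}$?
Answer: $80$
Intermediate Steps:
$- n{\left(-11 - -32 \right)} = \left(-1\right) \left(-80\right) = 80$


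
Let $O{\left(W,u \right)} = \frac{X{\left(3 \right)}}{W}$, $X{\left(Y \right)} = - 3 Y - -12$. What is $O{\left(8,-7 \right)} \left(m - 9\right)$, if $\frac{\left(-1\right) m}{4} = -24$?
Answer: $\frac{261}{8} \approx 32.625$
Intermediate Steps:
$X{\left(Y \right)} = 12 - 3 Y$ ($X{\left(Y \right)} = - 3 Y + 12 = 12 - 3 Y$)
$m = 96$ ($m = \left(-4\right) \left(-24\right) = 96$)
$O{\left(W,u \right)} = \frac{3}{W}$ ($O{\left(W,u \right)} = \frac{12 - 9}{W} = \frac{3}{W}$)
$O{\left(8,-7 \right)} \left(m - 9\right) = \frac{3}{8} \left(96 - 9\right) = 3 \cdot \frac{1}{8} \cdot 87 = \frac{3}{8} \cdot 87 = \frac{261}{8}$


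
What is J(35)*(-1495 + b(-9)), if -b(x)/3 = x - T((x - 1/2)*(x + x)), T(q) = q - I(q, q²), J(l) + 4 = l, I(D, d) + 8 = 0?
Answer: -28861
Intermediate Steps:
I(D, d) = -8 (I(D, d) = -8 + 0 = -8)
J(l) = -4 + l
T(q) = 8 + q (T(q) = q - 1*(-8) = q + 8 = 8 + q)
b(x) = 24 - 3*x + 6*x*(-½ + x) (b(x) = -3*(x - (8 + (x - 1/2)*(x + x))) = -3*(x - (8 + (x - 1*½)*(2*x))) = -3*(x - (8 + (x - ½)*(2*x))) = -3*(x - (8 + (-½ + x)*(2*x))) = -3*(x - (8 + 2*x*(-½ + x))) = -3*(x + (-8 - 2*x*(-½ + x))) = -3*(-8 + x - 2*x*(-½ + x)) = 24 - 3*x + 6*x*(-½ + x))
J(35)*(-1495 + b(-9)) = (-4 + 35)*(-1495 + (24 - 6*(-9) + 6*(-9)²)) = 31*(-1495 + (24 + 54 + 6*81)) = 31*(-1495 + (24 + 54 + 486)) = 31*(-1495 + 564) = 31*(-931) = -28861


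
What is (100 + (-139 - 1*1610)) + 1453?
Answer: -196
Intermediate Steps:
(100 + (-139 - 1*1610)) + 1453 = (100 + (-139 - 1610)) + 1453 = (100 - 1749) + 1453 = -1649 + 1453 = -196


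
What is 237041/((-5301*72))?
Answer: -237041/381672 ≈ -0.62106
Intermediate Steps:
237041/((-5301*72)) = 237041/(-381672) = 237041*(-1/381672) = -237041/381672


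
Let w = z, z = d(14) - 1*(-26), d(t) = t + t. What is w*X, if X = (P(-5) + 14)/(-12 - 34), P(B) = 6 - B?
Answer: -675/23 ≈ -29.348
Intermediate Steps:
d(t) = 2*t
z = 54 (z = 2*14 - 1*(-26) = 28 + 26 = 54)
X = -25/46 (X = ((6 - 1*(-5)) + 14)/(-12 - 34) = ((6 + 5) + 14)/(-46) = (11 + 14)*(-1/46) = 25*(-1/46) = -25/46 ≈ -0.54348)
w = 54
w*X = 54*(-25/46) = -675/23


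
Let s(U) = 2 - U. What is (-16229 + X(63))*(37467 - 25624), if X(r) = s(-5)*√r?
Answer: -192200047 + 248703*√7 ≈ -1.9154e+8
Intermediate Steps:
X(r) = 7*√r (X(r) = (2 - 1*(-5))*√r = (2 + 5)*√r = 7*√r)
(-16229 + X(63))*(37467 - 25624) = (-16229 + 7*√63)*(37467 - 25624) = (-16229 + 7*(3*√7))*11843 = (-16229 + 21*√7)*11843 = -192200047 + 248703*√7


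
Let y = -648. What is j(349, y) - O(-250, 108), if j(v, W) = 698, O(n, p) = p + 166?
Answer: 424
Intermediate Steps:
O(n, p) = 166 + p
j(349, y) - O(-250, 108) = 698 - (166 + 108) = 698 - 1*274 = 698 - 274 = 424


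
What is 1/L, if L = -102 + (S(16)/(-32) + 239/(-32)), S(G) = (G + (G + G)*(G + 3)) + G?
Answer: -32/4143 ≈ -0.0077239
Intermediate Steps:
S(G) = 2*G + 2*G*(3 + G) (S(G) = (G + (2*G)*(3 + G)) + G = (G + 2*G*(3 + G)) + G = 2*G + 2*G*(3 + G))
L = -4143/32 (L = -102 + ((2*16*(4 + 16))/(-32) + 239/(-32)) = -102 + ((2*16*20)*(-1/32) + 239*(-1/32)) = -102 + (640*(-1/32) - 239/32) = -102 + (-20 - 239/32) = -102 - 879/32 = -4143/32 ≈ -129.47)
1/L = 1/(-4143/32) = -32/4143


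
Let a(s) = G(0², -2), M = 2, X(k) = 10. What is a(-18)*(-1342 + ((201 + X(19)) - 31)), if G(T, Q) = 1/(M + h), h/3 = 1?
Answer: -1162/5 ≈ -232.40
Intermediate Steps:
h = 3 (h = 3*1 = 3)
G(T, Q) = ⅕ (G(T, Q) = 1/(2 + 3) = 1/5 = ⅕)
a(s) = ⅕
a(-18)*(-1342 + ((201 + X(19)) - 31)) = (-1342 + ((201 + 10) - 31))/5 = (-1342 + (211 - 31))/5 = (-1342 + 180)/5 = (⅕)*(-1162) = -1162/5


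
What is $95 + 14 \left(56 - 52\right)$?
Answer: $151$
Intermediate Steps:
$95 + 14 \left(56 - 52\right) = 95 + 14 \cdot 4 = 95 + 56 = 151$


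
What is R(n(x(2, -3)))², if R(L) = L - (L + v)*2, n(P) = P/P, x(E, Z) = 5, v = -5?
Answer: 81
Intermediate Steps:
n(P) = 1
R(L) = 10 - L (R(L) = L - (L - 5)*2 = L - (-5 + L)*2 = L - (-10 + 2*L) = L + (10 - 2*L) = 10 - L)
R(n(x(2, -3)))² = (10 - 1*1)² = (10 - 1)² = 9² = 81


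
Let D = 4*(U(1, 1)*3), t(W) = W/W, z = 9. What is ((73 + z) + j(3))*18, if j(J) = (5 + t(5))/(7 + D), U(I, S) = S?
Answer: 28152/19 ≈ 1481.7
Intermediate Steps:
t(W) = 1
D = 12 (D = 4*(1*3) = 4*3 = 12)
j(J) = 6/19 (j(J) = (5 + 1)/(7 + 12) = 6/19)
((73 + z) + j(3))*18 = ((73 + 9) + 6/19)*18 = (82 + 6/19)*18 = (1564/19)*18 = 28152/19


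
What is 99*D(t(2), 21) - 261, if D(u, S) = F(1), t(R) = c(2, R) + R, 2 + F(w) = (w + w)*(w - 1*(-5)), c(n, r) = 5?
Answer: 729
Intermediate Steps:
F(w) = -2 + 2*w*(5 + w) (F(w) = -2 + (w + w)*(w - 1*(-5)) = -2 + (2*w)*(w + 5) = -2 + (2*w)*(5 + w) = -2 + 2*w*(5 + w))
t(R) = 5 + R
D(u, S) = 10 (D(u, S) = -2 + 2*1² + 10*1 = -2 + 2*1 + 10 = -2 + 2 + 10 = 10)
99*D(t(2), 21) - 261 = 99*10 - 261 = 990 - 261 = 729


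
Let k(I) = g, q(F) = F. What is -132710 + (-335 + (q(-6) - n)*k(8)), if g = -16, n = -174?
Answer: -135733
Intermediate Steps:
k(I) = -16
-132710 + (-335 + (q(-6) - n)*k(8)) = -132710 + (-335 + (-6 - 1*(-174))*(-16)) = -132710 + (-335 + (-6 + 174)*(-16)) = -132710 + (-335 + 168*(-16)) = -132710 + (-335 - 2688) = -132710 - 3023 = -135733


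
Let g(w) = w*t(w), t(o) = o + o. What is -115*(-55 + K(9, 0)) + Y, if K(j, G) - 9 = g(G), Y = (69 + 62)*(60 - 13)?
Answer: 11447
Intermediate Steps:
t(o) = 2*o
g(w) = 2*w² (g(w) = w*(2*w) = 2*w²)
Y = 6157 (Y = 131*47 = 6157)
K(j, G) = 9 + 2*G²
-115*(-55 + K(9, 0)) + Y = -115*(-55 + (9 + 2*0²)) + 6157 = -115*(-55 + (9 + 2*0)) + 6157 = -115*(-55 + (9 + 0)) + 6157 = -115*(-55 + 9) + 6157 = -115*(-46) + 6157 = 5290 + 6157 = 11447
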